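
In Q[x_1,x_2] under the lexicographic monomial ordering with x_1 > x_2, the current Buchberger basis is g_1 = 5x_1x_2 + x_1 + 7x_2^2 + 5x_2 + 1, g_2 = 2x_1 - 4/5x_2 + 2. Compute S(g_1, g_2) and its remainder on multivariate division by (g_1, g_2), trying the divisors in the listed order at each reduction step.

lcm(LM(g_1), LM(g_2)) = x_1x_2.
S = (lcm/LT(g_1))·g_1 − (lcm/LT(g_2))·g_2 = 1/5x_1 + 9/5x_2^2 + 1/5.
Reduce S modulo (g_1, g_2) in that order:
  leading term x_1: subtract (1/10)·g_2 from 1/5x_1 + 9/5x_2^2 + 1/5 → 9/5x_2^2 + 2/25x_2
  leading term x_2^2: no divisor's leading term divides it; move 9/5x_2^2 to the remainder.
  leading term x_2: no divisor's leading term divides it; move 2/25x_2 to the remainder.
The remainder 9/5x_2^2 + 2/25x_2 is nonzero, so it would be added as the next basis element.

S(g_1, g_2) = 1/5x_1 + 9/5x_2^2 + 1/5; remainder on division = 9/5x_2^2 + 2/25x_2.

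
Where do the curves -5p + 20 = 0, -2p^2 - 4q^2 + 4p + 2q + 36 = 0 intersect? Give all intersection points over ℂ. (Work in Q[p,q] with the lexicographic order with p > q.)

Compute a lex Gröbner basis by Buchberger's algorithm.
f_1 = -5p + 20, LT = p.
f_2 = -2p^2 + 4p - 4q^2 + 2q + 36, LT = p^2.

S(f_1,f_2): lcm = p^2. S = -2p - 2q^2 + q + 18.
  leading term p: subtract (2/5)·f_1 from -2p - 2q^2 + q + 18 → -2q^2 + q + 10
  leading term q^2: no divisor's leading term divides it; move -2q^2 to the remainder.
  leading term q: no divisor's leading term divides it; move q to the remainder.
  leading term 1: no divisor's leading term divides it; move 10 to the remainder.
  remainder -2q^2 + q + 10 ≠ 0; add h_3 = -2q^2 + q + 10 to the basis.

S(f_1,h_3): leading monomials are coprime, so the S-polynomial reduces to 0 (Buchberger's first criterion).
S(f_2,h_3): leading monomials are coprime, so the S-polynomial reduces to 0 (Buchberger's first criterion).
Every S-polynomial of the final basis reduces to 0, so we have a Gröbner basis.
Inter-reduce: drop elements whose leading term is divisible by another's, tail-reduce, and make monic.
Reduced Gröbner basis: {p - 4, q^2 - 1/2q - 5}.

The lex basis is triangular: the last element involves only q. Solving q^2 - 1/2q - 5 = 0 gives q ∈ {-2, 5/2}; substituting each value into the earlier elements determines the remaining variables.
  q = -2: the earlier basis element becomes p - 4 = 0, giving p = 4 — point (4, -2).
  q = 5/2: the earlier basis element becomes p - 4 = 0, giving p = 4 — point (4, 5/2).
Check: every point annihilates each of the original generators.

{(4, -2), (4, 5/2)}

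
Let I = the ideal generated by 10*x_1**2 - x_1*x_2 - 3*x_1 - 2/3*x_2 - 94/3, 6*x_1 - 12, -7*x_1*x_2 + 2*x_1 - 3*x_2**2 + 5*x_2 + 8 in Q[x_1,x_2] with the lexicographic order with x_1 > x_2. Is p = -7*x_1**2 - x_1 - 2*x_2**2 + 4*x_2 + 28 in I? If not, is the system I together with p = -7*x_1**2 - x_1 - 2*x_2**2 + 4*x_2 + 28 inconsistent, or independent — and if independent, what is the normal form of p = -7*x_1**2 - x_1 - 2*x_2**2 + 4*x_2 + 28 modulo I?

First compute the reduced Gröbner basis of I by Buchberger's algorithm.
f_1 = 10*x_1**2 - x_1*x_2 - 3*x_1 - 2/3*x_2 - 94/3, LT = x_1**2.
f_2 = 6*x_1 - 12, LT = x_1.
f_3 = -7*x_1*x_2 + 2*x_1 - 3*x_2**2 + 5*x_2 + 8, LT = x_1*x_2.

S(f_1,f_2): lcm = x_1**2. S = -1/10*x_1*x_2 + 17/10*x_1 - 1/15*x_2 - 47/15.
  reduce S modulo (f_1, f_2, f_3):
  remainder -4/15*x_2 + 4/15 ≠ 0; add h_4 = -4/15*x_2 + 4/15 to the basis.

The other S-polynomials (S(f_1,f_3), S(f_2,f_3), S(f_1,h_4), S(f_2,h_4), S(f_3,h_4)) all reduce to 0 modulo the current basis, so we have a Gröbner basis.
Inter-reduce: drop elements whose leading term is divisible by another's, tail-reduce, and make monic.
Reduced Gröbner basis: {x_1 - 2, x_2 - 1}.
Label its elements g_1 = x_1 - 2, g_2 = x_2 - 1.

Reduce p = -7*x_1**2 - x_1 - 2*x_2**2 + 4*x_2 + 28 modulo G:
  leading term x_1**2: subtract (-7*x_1)·g_1 from -7*x_1**2 - x_1 - 2*x_2**2 + 4*x_2 + 28 → -15*x_1 - 2*x_2**2 + 4*x_2 + 28
  leading term x_1: subtract (-15)·g_1 from -15*x_1 - 2*x_2**2 + 4*x_2 + 28 → -2*x_2**2 + 4*x_2 - 2
  leading term x_2**2: subtract (-2*x_2)·g_2 from -2*x_2**2 + 4*x_2 - 2 → 2*x_2 - 2
  leading term x_2: subtract (2)·g_2 from 2*x_2 - 2 → 0
  normal form = 0.
Since the normal form is 0, p ∈ I.

-7*x_1**2 - x_1 - 2*x_2**2 + 4*x_2 + 28 lies in I (it reduces to 0).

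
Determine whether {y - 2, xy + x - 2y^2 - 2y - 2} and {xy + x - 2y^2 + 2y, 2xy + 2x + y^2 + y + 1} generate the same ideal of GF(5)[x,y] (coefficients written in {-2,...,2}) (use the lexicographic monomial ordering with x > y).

For a fixed monomial order, each ideal has a unique reduced Gröbner basis; comparing bases decides equality.
Buchberger on the first generating set:
f_1 = y - 2, LT = y.
f_2 = xy + x - 2y^2 - 2y - 2, LT = xy.

S(f_1,f_2): lcm = xy. S = 2x + 2y^2 + 2y + 2.
  leading term x: no divisor's leading term divides it; move 2x to the remainder.
  leading term y^2: subtract (2y)·f_1 from 2y^2 + 2y + 2 → y + 2
  leading term y: subtract (1)·f_1 from y + 2 → -1
  leading term 1: no divisor's leading term divides it; move -1 to the remainder.
  remainder 2x - 1 ≠ 0; add g_3 = 2x - 1 to the basis.

S(f_1,g_3): leading monomials are coprime, so the S-polynomial reduces to 0 (Buchberger's first criterion).
S(f_2,g_3): lcm = xy. S = x - 2y^2 + y - 2.
  leading term x: subtract (-2)·g_3 from x - 2y^2 + y - 2 → -2y^2 + y + 1
  leading term y^2: subtract (-2y)·f_1 from -2y^2 + y + 1 → 2y + 1
  leading term y: subtract (2)·f_1 from 2y + 1 → 0
  remainder 0.

Every S-polynomial of the final basis reduces to 0, so we have a Gröbner basis.
Inter-reduce: drop elements whose leading term is divisible by another's, tail-reduce, and make monic.
Reduced Gröbner basis: {x + 2, y - 2}.

Buchberger on the second generating set:
h_1 = xy + x - 2y^2 + 2y, LT = xy.
h_2 = 2xy + 2x + y^2 + y + 1, LT = xy.

S(h_1,h_2): lcm = xy. S = -y + 2.
  leading term y: no divisor's leading term divides it; move -y to the remainder.
  leading term 1: no divisor's leading term divides it; move 2 to the remainder.
  remainder -y + 2 ≠ 0; add k_3 = -y + 2 to the basis.

S(h_1,k_3): lcm = xy. S = -2x - 2y^2 + 2y.
  leading term x: no divisor's leading term divides it; move -2x to the remainder.
  leading term y^2: subtract (2y)·k_3 from -2y^2 + 2y → -2y
  leading term y: subtract (2)·k_3 from -2y → 1
  leading term 1: no divisor's leading term divides it; move 1 to the remainder.
  remainder -2x + 1 ≠ 0; add k_4 = -2x + 1 to the basis.

S(h_2,k_3): lcm = xy. S = -2x - 2y^2 - 2y - 2.
  leading term x: subtract (1)·k_4 from -2x - 2y^2 - 2y - 2 → -2y^2 - 2y + 2
  leading term y^2: subtract (2y)·k_3 from -2y^2 - 2y + 2 → -y + 2
  leading term y: subtract (1)·k_3 from -y + 2 → 0
  remainder 0.

S(h_1,k_4): lcm = xy. S = x - 2y^2.
  leading term x: subtract (2)·k_4 from x - 2y^2 → -2y^2 - 2
  leading term y^2: subtract (2y)·k_3 from -2y^2 - 2 → y - 2
  leading term y: subtract (-1)·k_3 from y - 2 → 0
  remainder 0.

S(h_2,k_4): lcm = xy. S = x - 2y^2 + y - 2.
  leading term x: subtract (2)·k_4 from x - 2y^2 + y - 2 → -2y^2 + y + 1
  leading term y^2: subtract (2y)·k_3 from -2y^2 + y + 1 → 2y + 1
  leading term y: subtract (-2)·k_3 from 2y + 1 → 0
  remainder 0.

S(k_3,k_4): leading monomials are coprime, so the S-polynomial reduces to 0 (Buchberger's first criterion).
Every S-polynomial of the final basis reduces to 0, so we have a Gröbner basis.
Inter-reduce: drop elements whose leading term is divisible by another's, tail-reduce, and make monic.
Reduced Gröbner basis: {x + 2, y - 2}.

These coincide, so the ideals are equal.

Yes, the ideals are equal.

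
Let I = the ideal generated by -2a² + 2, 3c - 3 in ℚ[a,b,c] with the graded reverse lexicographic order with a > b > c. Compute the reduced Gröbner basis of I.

f_1 = -2a² + 2, LT = a².
f_2 = 3c - 3, LT = c.

The S-polynomials (S(f_1,f_2)) all reduce to 0 modulo the current basis, so we have a Gröbner basis.

G = {a² - 1, c - 1}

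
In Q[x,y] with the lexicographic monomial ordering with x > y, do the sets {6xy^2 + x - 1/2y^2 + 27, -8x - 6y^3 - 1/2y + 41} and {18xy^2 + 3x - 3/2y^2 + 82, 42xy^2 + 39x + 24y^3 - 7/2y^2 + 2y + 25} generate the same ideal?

No, the ideals differ.

Equality of ideals is decidable: compute both reduced Gröbner bases (unique for the ordering) and check whether they agree.
Buchberger on the first generating set:
f_1 = 6xy^2 + x - 1/2y^2 + 27, LT = xy^2.
f_2 = -8x - 6y^3 - 1/2y + 41, LT = x.

S(f_1,f_2): lcm = xy^2. S = 1/6x - 3/4y^5 - 1/16y^3 + 121/24y^2 + 9/2.
  leading term x: subtract (-1/48)·f_2 from 1/6x - 3/4y^5 - 1/16y^3 + 121/24y^2 + 9/2 → -3/4y^5 - 3/16y^3 + 121/24y^2 - 1/96y + 257/48
  leading term y^5: no divisor's leading term divides it; move -3/4y^5 to the remainder.
  leading term y^3: no divisor's leading term divides it; move -3/16y^3 to the remainder.
  leading term y^2: no divisor's leading term divides it; move 121/24y^2 to the remainder.
  leading term y: no divisor's leading term divides it; move -1/96y to the remainder.
  leading term 1: no divisor's leading term divides it; move 257/48 to the remainder.
  remainder -3/4y^5 - 3/16y^3 + 121/24y^2 - 1/96y + 257/48 ≠ 0; add g_3 = -3/4y^5 - 3/16y^3 + 121/24y^2 - 1/96y + 257/48 to the basis.

The other S-polynomials (S(f_1,g_3), S(f_2,g_3)) all reduce to 0 modulo the current basis, so we have a Gröbner basis.
Inter-reduce: drop elements whose leading term is divisible by another's, tail-reduce, and make monic.
Reduced Gröbner basis: {x + 3/4y^3 + 1/16y - 41/8, y^5 + 1/4y^3 - 121/18y^2 + 1/72y - 257/36}.

Buchberger on the second generating set:
h_1 = 18xy^2 + 3x - 3/2y^2 + 82, LT = xy^2.
h_2 = 42xy^2 + 39x + 24y^3 - 7/2y^2 + 2y + 25, LT = xy^2.

S(h_1,h_2): lcm = xy^2. S = -16/21x - 4/7y^3 - 1/21y + 499/126.
  leading term x: no divisor's leading term divides it; move -16/21x to the remainder.
  leading term y^3: no divisor's leading term divides it; move -4/7y^3 to the remainder.
  leading term y: no divisor's leading term divides it; move -1/21y to the remainder.
  leading term 1: no divisor's leading term divides it; move 499/126 to the remainder.
  remainder -16/21x - 4/7y^3 - 1/21y + 499/126 ≠ 0; add k_3 = -16/21x - 4/7y^3 - 1/21y + 499/126 to the basis.

S(h_1,k_3): lcm = xy^2. S = 1/6x - 3/4y^5 - 1/16y^3 + 491/96y^2 + 41/9.
  leading term x: subtract (-7/32)·k_3 from 1/6x - 3/4y^5 - 1/16y^3 + 491/96y^2 + 41/9 → -3/4y^5 - 3/16y^3 + 491/96y^2 - 1/96y + 347/64
  leading term y^5: no divisor's leading term divides it; move -3/4y^5 to the remainder.
  leading term y^3: no divisor's leading term divides it; move -3/16y^3 to the remainder.
  leading term y^2: no divisor's leading term divides it; move 491/96y^2 to the remainder.
  leading term y: no divisor's leading term divides it; move -1/96y to the remainder.
  leading term 1: no divisor's leading term divides it; move 347/64 to the remainder.
  remainder -3/4y^5 - 3/16y^3 + 491/96y^2 - 1/96y + 347/64 ≠ 0; add k_4 = -3/4y^5 - 3/16y^3 + 491/96y^2 - 1/96y + 347/64 to the basis.

The other S-polynomials (S(h_2,k_3), S(h_1,k_4), S(h_2,k_4), S(k_3,k_4)) all reduce to 0 modulo the current basis, so we have a Gröbner basis.
Inter-reduce: drop elements whose leading term is divisible by another's, tail-reduce, and make monic.
Reduced Gröbner basis: {x + 3/4y^3 + 1/16y - 499/96, y^5 + 1/4y^3 - 491/72y^2 + 1/72y - 347/48}.

These differ, so the ideals are not equal.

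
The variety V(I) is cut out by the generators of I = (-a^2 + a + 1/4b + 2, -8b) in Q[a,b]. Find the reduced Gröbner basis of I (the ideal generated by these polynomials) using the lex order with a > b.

G = {a^2 - a - 2, b}

The reduced Gröbner basis is the canonical form of the ideal for this ordering.

f_1 = -a^2 + a + 1/4b + 2, LT = a^2.
f_2 = -8b, LT = b.

The S-polynomials (S(f_1,f_2)) all reduce to 0 modulo the current basis, so we have a Gröbner basis.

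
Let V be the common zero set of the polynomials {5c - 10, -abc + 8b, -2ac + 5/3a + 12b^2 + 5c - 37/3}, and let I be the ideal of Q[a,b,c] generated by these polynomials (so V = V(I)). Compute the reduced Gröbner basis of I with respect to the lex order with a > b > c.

G = {a - 36/7b^2 + 1, b^3 - 35/36b, c - 2}

f_1 = 5c - 10, LT = c.
f_2 = -abc + 8b, LT = abc.
f_3 = -2ac + 5/3a + 12b^2 + 5c - 37/3, LT = ac.

S(f_1,f_2): lcm = abc. S = -2ab + 8b.
  leading term ab: no divisor's leading term divides it; move -2ab to the remainder.
  leading term b: no divisor's leading term divides it; move 8b to the remainder.
  remainder -2ab + 8b ≠ 0; add g_4 = -2ab + 8b to the basis.

S(f_1,f_3): lcm = ac. S = -7/6a + 6b^2 + 5/2c - 37/6.
  leading term a: no divisor's leading term divides it; move -7/6a to the remainder.
  leading term b^2: no divisor's leading term divides it; move 6b^2 to the remainder.
  leading term c: subtract (1/2)·f_1 from 5/2c - 37/6 → -7/6
  leading term 1: no divisor's leading term divides it; move -7/6 to the remainder.
  remainder -7/6a + 6b^2 - 7/6 ≠ 0; add g_5 = -7/6a + 6b^2 - 7/6 to the basis.

S(f_2,f_3): lcm = abc. S = 5/6ab + 6b^3 + 5/2bc - 85/6b.
  leading term ab: subtract (-5/12)·g_4 from 5/6ab + 6b^3 + 5/2bc - 85/6b → 6b^3 + 5/2bc - 65/6b
  leading term b^3: no divisor's leading term divides it; move 6b^3 to the remainder.
  leading term bc: subtract (1/2b)·f_1 from 5/2bc - 65/6b → -35/6b
  leading term b: no divisor's leading term divides it; move -35/6b to the remainder.
  remainder 6b^3 - 35/6b ≠ 0; add g_6 = 6b^3 - 35/6b to the basis.

The other S-polynomials (S(f_1,g_4), S(f_2,g_4), S(f_3,g_4), S(f_1,g_5), S(f_2,g_5), S(f_3,g_5), S(g_4,g_5), S(f_1,g_6), S(f_2,g_6), S(f_3,g_6), S(g_4,g_6), S(g_5,g_6)) all reduce to 0 modulo the current basis, so we have a Gröbner basis.
Inter-reduce: drop elements whose leading term is divisible by another's, tail-reduce, and make monic.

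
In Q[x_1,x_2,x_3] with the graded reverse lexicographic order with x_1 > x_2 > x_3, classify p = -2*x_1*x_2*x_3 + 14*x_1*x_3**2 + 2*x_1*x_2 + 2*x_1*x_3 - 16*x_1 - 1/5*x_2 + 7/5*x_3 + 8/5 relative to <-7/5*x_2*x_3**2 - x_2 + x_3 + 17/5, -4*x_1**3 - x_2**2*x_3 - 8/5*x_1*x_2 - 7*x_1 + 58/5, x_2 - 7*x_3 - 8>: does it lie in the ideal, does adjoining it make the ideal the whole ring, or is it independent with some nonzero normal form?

-2*x_1*x_2*x_3 + 14*x_1*x_3**2 + 2*x_1*x_2 + 2*x_1*x_3 - 16*x_1 - 1/5*x_2 + 7/5*x_3 + 8/5 lies in I (it reduces to 0).

First compute the reduced Gröbner basis of I by Buchberger's algorithm.
f_1 = -7/5*x_2*x_3**2 - x_2 + x_3 + 17/5, LT = x_2*x_3**2.
f_2 = -4*x_1**3 - x_2**2*x_3 - 8/5*x_1*x_2 - 7*x_1 + 58/5, LT = x_1**3.
f_3 = x_2 - 7*x_3 - 8, LT = x_2.

S(f_1,f_3): lcm = x_2*x_3**2. S = 7*x_3**3 + 8*x_3**2 + 5/7*x_2 - 5/7*x_3 - 17/7.
  reduce S modulo (f_1, f_2, f_3):
  remainder 7*x_3**3 + 8*x_3**2 + 30/7*x_3 + 23/7 ≠ 0; add h_4 = 7*x_3**3 + 8*x_3**2 + 30/7*x_3 + 23/7 to the basis.

The other S-polynomials (S(f_1,f_2), S(f_2,f_3), S(f_1,h_4), S(f_2,h_4), S(f_3,h_4)) all reduce to 0 modulo the current basis, so we have a Gröbner basis.
Inter-reduce: drop elements whose leading term is divisible by another's, tail-reduce, and make monic.
Reduced Gröbner basis: {x_1**3 + 14/5*x_1*x_3 + 14*x_3**2 + 99/20*x_1 + 17/2*x_3 - 173/20, x_3**3 + 8/7*x_3**2 + 30/49*x_3 + 23/49, x_2 - 7*x_3 - 8}.
Label its elements g_1 = x_1**3 + 14/5*x_1*x_3 + 14*x_3**2 + 99/20*x_1 + 17/2*x_3 - 173/20, g_2 = x_3**3 + 8/7*x_3**2 + 30/49*x_3 + 23/49, g_3 = x_2 - 7*x_3 - 8.

Reduce p = -2*x_1*x_2*x_3 + 14*x_1*x_3**2 + 2*x_1*x_2 + 2*x_1*x_3 - 16*x_1 - 1/5*x_2 + 7/5*x_3 + 8/5 modulo G:
  leading term x_1*x_2*x_3: subtract (-2*x_1*x_3)·g_3 from -2*x_1*x_2*x_3 + 14*x_1*x_3**2 + 2*x_1*x_2 + 2*x_1*x_3 - 16*x_1 - 1/5*x_2 + 7/5*x_3 + 8/5 → 2*x_1*x_2 - 14*x_1*x_3 - 16*x_1 - 1/5*x_2 + 7/5*x_3 + 8/5
  leading term x_1*x_2: subtract (2*x_1)·g_3 from 2*x_1*x_2 - 14*x_1*x_3 - 16*x_1 - 1/5*x_2 + 7/5*x_3 + 8/5 → -1/5*x_2 + 7/5*x_3 + 8/5
  leading term x_2: subtract (-1/5)·g_3 from -1/5*x_2 + 7/5*x_3 + 8/5 → 0
  normal form = 0.
Since the normal form is 0, p ∈ I.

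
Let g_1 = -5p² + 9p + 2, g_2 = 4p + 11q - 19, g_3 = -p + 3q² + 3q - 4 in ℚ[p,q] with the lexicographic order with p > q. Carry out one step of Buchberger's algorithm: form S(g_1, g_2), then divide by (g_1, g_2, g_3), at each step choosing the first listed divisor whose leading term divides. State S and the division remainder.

lcm(LM(g_1), LM(g_2)) = p².
S = (lcm/LT(g_1))·g_1 − (lcm/LT(g_2))·g_2 = -11/4pq + 59/20p - ⅖.
Reduce S modulo (g_1, g_2, g_3) in that order:
  leading term pq: subtract (-11/16q)·g_2 from -11/4pq + 59/20p - ⅖ → 59/20p + 121/16q² - 209/16q - ⅖
  leading term p: subtract (59/80)·g_2 from 59/20p + 121/16q² - 209/16q - ⅖ → 121/16q² - 847/40q + 1089/80
  leading term q²: no divisor's leading term divides it; move 121/16q² to the remainder.
  leading term q: no divisor's leading term divides it; move -847/40q to the remainder.
  leading term 1: no divisor's leading term divides it; move 1089/80 to the remainder.
The remainder 121/16q² - 847/40q + 1089/80 is nonzero, so it would be added as the next basis element.

S(g_1, g_2) = -11/4pq + 59/20p - ⅖; remainder on division = 121/16q² - 847/40q + 1089/80.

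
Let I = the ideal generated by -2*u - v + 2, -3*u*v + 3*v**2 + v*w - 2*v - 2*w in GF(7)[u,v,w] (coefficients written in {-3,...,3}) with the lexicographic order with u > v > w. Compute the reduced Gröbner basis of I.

G = {u - 3*v - 1, v**2 + v*w + 2*v - 2*w}

f_1 = -2*u - v + 2, LT = u.
f_2 = -3*u*v + 3*v**2 + v*w - 2*v - 2*w, LT = u*v.

S(f_1,f_2): lcm = u*v. S = -2*v**2 - 2*v*w + 3*v - 3*w.
  reduce S modulo (f_1, f_2):
  remainder -2*v**2 - 2*v*w + 3*v - 3*w ≠ 0; add g_3 = -2*v**2 - 2*v*w + 3*v - 3*w to the basis.

The other S-polynomials (S(f_1,g_3), S(f_2,g_3)) all reduce to 0 modulo the current basis, so we have a Gröbner basis.
Inter-reduce: drop elements whose leading term is divisible by another's, tail-reduce, and make monic.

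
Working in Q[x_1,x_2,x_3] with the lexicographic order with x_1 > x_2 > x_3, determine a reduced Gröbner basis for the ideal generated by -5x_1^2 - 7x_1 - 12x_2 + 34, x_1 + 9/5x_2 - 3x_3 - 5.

G = {x_1 + 9/5x_2 - 3x_3 - 5, x_2^2 - 10/3x_2x_3 - 151/27x_2 + 25/9x_3^2 + 95/9x_3 + 70/9}

f_1 = -5x_1^2 - 7x_1 - 12x_2 + 34, LT = x_1^2.
f_2 = x_1 + 9/5x_2 - 3x_3 - 5, LT = x_1.

S(f_1,f_2): lcm = x_1^2. S = -9/5x_1x_2 + 3x_1x_3 + 32/5x_1 + 12/5x_2 - 34/5.
  reduce S modulo (f_1, f_2):
  remainder 81/25x_2^2 - 54/5x_2x_3 - 453/25x_2 + 9x_3^2 + 171/5x_3 + 126/5 ≠ 0; add g_3 = 81/25x_2^2 - 54/5x_2x_3 - 453/25x_2 + 9x_3^2 + 171/5x_3 + 126/5 to the basis.

The other S-polynomials (S(f_1,g_3), S(f_2,g_3)) all reduce to 0 modulo the current basis, so we have a Gröbner basis.
Inter-reduce: drop elements whose leading term is divisible by another's, tail-reduce, and make monic.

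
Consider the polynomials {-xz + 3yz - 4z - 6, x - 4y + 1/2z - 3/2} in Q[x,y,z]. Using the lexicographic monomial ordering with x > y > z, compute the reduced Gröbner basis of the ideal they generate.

This is the nonlinear analogue of row-reducing a linear system.

f_1 = -xz + 3yz - 4z - 6, LT = xz.
f_2 = x - 4y + 1/2z - 3/2, LT = x.

S(f_1,f_2): lcm = xz. S = yz - 1/2z^2 + 11/2z + 6.
  leading term yz: no divisor's leading term divides it; move yz to the remainder.
  leading term z^2: no divisor's leading term divides it; move -1/2z^2 to the remainder.
  leading term z: no divisor's leading term divides it; move 11/2z to the remainder.
  leading term 1: no divisor's leading term divides it; move 6 to the remainder.
  remainder yz - 1/2z^2 + 11/2z + 6 ≠ 0; add g_3 = yz - 1/2z^2 + 11/2z + 6 to the basis.

The other S-polynomials (S(f_1,g_3), S(f_2,g_3)) all reduce to 0 modulo the current basis, so we have a Gröbner basis.
Inter-reduce: drop elements whose leading term is divisible by another's, tail-reduce, and make monic.

G = {x - 4y + 1/2z - 3/2, yz - 1/2z^2 + 11/2z + 6}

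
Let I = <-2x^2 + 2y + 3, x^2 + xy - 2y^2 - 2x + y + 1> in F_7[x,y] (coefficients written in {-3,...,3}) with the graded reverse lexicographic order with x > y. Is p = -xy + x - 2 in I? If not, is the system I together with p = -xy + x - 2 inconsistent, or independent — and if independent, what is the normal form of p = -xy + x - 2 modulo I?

First compute the reduced Gröbner basis of I by Buchberger's algorithm.
f_1 = -2x^2 + 2y + 3, LT = x^2.
f_2 = x^2 + xy - 2y^2 - 2x + y + 1, LT = x^2.

S(f_1,f_2): lcm = x^2. S = -xy + 2y^2 + 2x - 2y + 1.
  leading term xy: no divisor's leading term divides it; move -xy to the remainder.
  leading term y^2: no divisor's leading term divides it; move 2y^2 to the remainder.
  leading term x: no divisor's leading term divides it; move 2x to the remainder.
  leading term y: no divisor's leading term divides it; move -2y to the remainder.
  leading term 1: no divisor's leading term divides it; move 1 to the remainder.
  remainder -xy + 2y^2 + 2x - 2y + 1 ≠ 0; add h_3 = -xy + 2y^2 + 2x - 2y + 1 to the basis.

S(f_1,h_3): lcm = x^2y. S = 2xy^2 + 2x^2 - 2xy - y^2 + x + 2y.
  leading term xy^2: subtract (-2y)·h_3 from 2xy^2 + 2x^2 - 2xy - y^2 + x + 2y → -3y^3 + 2x^2 + 2xy + 2y^2 + x - 3y
  leading term y^3: no divisor's leading term divides it; move -3y^3 to the remainder.
  leading term x^2: subtract (-1)·f_1 from 2x^2 + 2xy + 2y^2 + x - 3y → 2xy + 2y^2 + x - y + 3
  leading term xy: subtract (-2)·h_3 from 2xy + 2y^2 + x - y + 3 → -y^2 - 2x + 2y - 2
  leading term y^2: no divisor's leading term divides it; move -y^2 to the remainder.
  leading term x: no divisor's leading term divides it; move -2x to the remainder.
  leading term y: no divisor's leading term divides it; move 2y to the remainder.
  leading term 1: no divisor's leading term divides it; move -2 to the remainder.
  remainder -3y^3 - y^2 - 2x + 2y - 2 ≠ 0; add h_4 = -3y^3 - y^2 - 2x + 2y - 2 to the basis.

The other S-polynomials (S(f_2,h_3), S(f_1,h_4), S(f_2,h_4), S(h_3,h_4)) all reduce to 0 modulo the current basis, so we have a Gröbner basis.
Inter-reduce: drop elements whose leading term is divisible by another's, tail-reduce, and make monic.
Reduced Gröbner basis: {y^3 - 2y^2 + 3x - 3y + 3, x^2 - y + 2, xy - 2y^2 - 2x + 2y - 1}.
Label its elements g_1 = y^3 - 2y^2 + 3x - 3y + 3, g_2 = x^2 - y + 2, g_3 = xy - 2y^2 - 2x + 2y - 1.

Reduce p = -xy + x - 2 modulo G:
  leading term xy: subtract (-1)·g_3 from -xy + x - 2 → -2y^2 - x + 2y - 3
  leading term y^2: no divisor's leading term divides it; move -2y^2 to the remainder.
  leading term x: no divisor's leading term divides it; move -x to the remainder.
  leading term y: no divisor's leading term divides it; move 2y to the remainder.
  leading term 1: no divisor's leading term divides it; move -3 to the remainder.
  normal form = -2y^2 - x + 2y - 3.
The normal form is nonzero, so p ∉ I. Since p minus its normal form lies in I, I + (p) = I + (r) where r = -2y^2 - x + 2y - 3; decide whether this ideal is the whole ring.
Run Buchberger on G together with r (pairs among the g_i already reduce to 0 since G is a Gröbner basis):
g_1 = y^3 - 2y^2 + 3x - 3y + 3, LT = y^3.
g_2 = x^2 - y + 2, LT = x^2.
g_3 = xy - 2y^2 - 2x + 2y - 1, LT = xy.
r = -2y^2 - x + 2y - 3, LT = y^2.

S(g_1,r): lcm = y^3. S = 3xy - y^2 + 3x - y + 3.
  leading term xy: subtract (3)·g_3 from 3xy - y^2 + 3x - y + 3 → -2y^2 + 2x - 1
  leading term y^2: subtract (1)·r from -2y^2 + 2x - 1 → 3x - 2y + 2
  leading term x: no divisor's leading term divides it; move 3x to the remainder.
  leading term y: no divisor's leading term divides it; move -2y to the remainder.
  leading term 1: no divisor's leading term divides it; move 2 to the remainder.
  remainder 3x - 2y + 2 ≠ 0; add m_5 = 3x - 2y + 2 to the basis.

S(g_3,r): lcm = xy^2. S = -2y^3 + 3x^2 - xy + 2y^2 + 2x - y.
  leading term y^3: subtract (-2)·g_1 from -2y^3 + 3x^2 - xy + 2y^2 + 2x - y → 3x^2 - xy - 2y^2 + x - 1
  leading term x^2: subtract (3)·g_2 from 3x^2 - xy - 2y^2 + x - 1 → -xy - 2y^2 + x + 3y
  leading term xy: subtract (-1)·g_3 from -xy - 2y^2 + x + 3y → 3y^2 - x - 2y - 1
  leading term y^2: subtract (2)·r from 3y^2 - x - 2y - 1 → x + y - 2
  leading term x: subtract (-2)·m_5 from x + y - 2 → -3y + 2
  leading term y: no divisor's leading term divides it; move -3y to the remainder.
  leading term 1: no divisor's leading term divides it; move 2 to the remainder.
  remainder -3y + 2 ≠ 0; add m_6 = -3y + 2 to the basis.

The other S-polynomials (S(g_1,g_2), S(g_1,g_3), S(g_2,g_3), S(g_2,r), S(g_1,m_5), S(g_2,m_5), S(g_3,m_5), S(r,m_5), S(g_1,m_6), S(g_2,m_6), S(g_3,m_6), S(r,m_6), S(m_5,m_6)) all reduce to 0 modulo the current basis, so we have a Gröbner basis.
Inter-reduce: drop elements whose leading term is divisible by another's, tail-reduce, and make monic.
Reduced Gröbner basis: {x + 1, y - 3}.
The reduced Gröbner basis of I + (p) is {x + 1, y - 3} ≠ {1}, a proper ideal, so the enlarged system stays consistent: p is independent of I, with normal form -2y^2 - x + 2y - 3.

-xy + x - 2 is independent of I; its normal form modulo I is -2y^2 - x + 2y - 3.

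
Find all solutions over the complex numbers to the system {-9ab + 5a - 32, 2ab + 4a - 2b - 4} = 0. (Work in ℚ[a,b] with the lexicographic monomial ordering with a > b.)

Compute a lex Gröbner basis by Buchberger's algorithm.
f_1 = -9ab + 5a - 32, LT = ab.
f_2 = 2ab + 4a - 2b - 4, LT = ab.

S(f_1,f_2): lcm = ab. S = -23/9a + b + 50/9.
  leading term a: no divisor's leading term divides it; move -23/9a to the remainder.
  leading term b: no divisor's leading term divides it; move b to the remainder.
  leading term 1: no divisor's leading term divides it; move 50/9 to the remainder.
  remainder -23/9a + b + 50/9 ≠ 0; add h_3 = -23/9a + b + 50/9 to the basis.

S(f_1,h_3): lcm = ab. S = -5/9a + 9/23b² + 50/23b + 32/9.
  leading term a: subtract (5/23)·h_3 from -5/9a + 9/23b² + 50/23b + 32/9 → 9/23b² + 45/23b + 54/23
  leading term b²: no divisor's leading term divides it; move 9/23b² to the remainder.
  leading term b: no divisor's leading term divides it; move 45/23b to the remainder.
  leading term 1: no divisor's leading term divides it; move 54/23 to the remainder.
  remainder 9/23b² + 45/23b + 54/23 ≠ 0; add h_4 = 9/23b² + 45/23b + 54/23 to the basis.

The other S-polynomials (S(f_2,h_3), S(f_1,h_4), S(f_2,h_4), S(h_3,h_4)) all reduce to 0 modulo the current basis, so we have a Gröbner basis.
Inter-reduce: drop elements whose leading term is divisible by another's, tail-reduce, and make monic.
Reduced Gröbner basis: {a - 9/23b - 50/23, b² + 5b + 6}.

From the last basis element, b² + 5b + 6 = 0, so b takes values in {-3, -2}. Each choice, substituted upward through the basis, yields the corresponding point(s) of the solution set.
  b = -3: the earlier basis element becomes a - 1 = 0, giving a = 1 — point (1, -3).
  b = -2: the earlier basis element becomes a - 32/23 = 0, giving a = 32/23 — point (32/23, -2).
Substituting each solution back into the original system confirms all equations vanish.

{(1, -3), (32/23, -2)}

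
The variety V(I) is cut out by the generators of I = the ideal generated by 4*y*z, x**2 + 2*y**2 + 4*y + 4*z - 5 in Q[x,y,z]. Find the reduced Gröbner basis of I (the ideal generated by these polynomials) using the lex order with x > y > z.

G = {x**2 + 2*y**2 + 4*y + 4*z - 5, y*z}

The reduced Gröbner basis is the canonical form of the ideal for this ordering.

f_1 = 4*y*z, LT = y*z.
f_2 = x**2 + 2*y**2 + 4*y + 4*z - 5, LT = x**2.

The S-polynomials (S(f_1,f_2)) all reduce to 0 modulo the current basis, so we have a Gröbner basis.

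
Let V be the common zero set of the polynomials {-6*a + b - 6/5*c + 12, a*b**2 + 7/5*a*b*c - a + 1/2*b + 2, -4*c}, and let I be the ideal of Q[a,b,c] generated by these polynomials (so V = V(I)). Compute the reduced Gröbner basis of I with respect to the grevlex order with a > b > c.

f_1 = -6*a + b - 6/5*c + 12, LT = a.
f_2 = a*b**2 + 7/5*a*b*c - a + 1/2*b + 2, LT = a*b**2.
f_3 = -4*c, LT = c.

S(f_1,f_2): lcm = a*b**2. S = -1/6*b**3 - 7/5*a*b*c + 1/5*b**2*c - 2*b**2 + a - 1/2*b - 2.
  leading term b**3: no divisor's leading term divides it; move -1/6*b**3 to the remainder.
  leading term a*b*c: subtract (7/30*b*c)·f_1 from -7/5*a*b*c + 1/5*b**2*c - 2*b**2 + a - 1/2*b - 2 → -1/30*b**2*c + 7/25*b*c**2 - 2*b**2 - 14/5*b*c + a - 1/2*b - 2
  leading term b**2*c: subtract (1/120*b**2)·f_3 from -1/30*b**2*c + 7/25*b*c**2 - 2*b**2 - 14/5*b*c + a - 1/2*b - 2 → 7/25*b*c**2 - 2*b**2 - 14/5*b*c + a - 1/2*b - 2
  leading term b*c**2: subtract (-7/100*b*c)·f_3 from 7/25*b*c**2 - 2*b**2 - 14/5*b*c + a - 1/2*b - 2 → -2*b**2 - 14/5*b*c + a - 1/2*b - 2
  leading term b**2: no divisor's leading term divides it; move -2*b**2 to the remainder.
  leading term b*c: subtract (7/10*b)·f_3 from -14/5*b*c + a - 1/2*b - 2 → a - 1/2*b - 2
  leading term a: subtract (-1/6)·f_1 from a - 1/2*b - 2 → -1/3*b - 1/5*c
  leading term b: no divisor's leading term divides it; move -1/3*b to the remainder.
  leading term c: subtract (1/20)·f_3 from -1/5*c → 0
  remainder -1/6*b**3 - 2*b**2 - 1/3*b ≠ 0; add g_4 = -1/6*b**3 - 2*b**2 - 1/3*b to the basis.

S(f_1,f_3): leading monomials are coprime, so the S-polynomial reduces to 0 (Buchberger's first criterion).
S(f_2,f_3): leading monomials are coprime, so the S-polynomial reduces to 0 (Buchberger's first criterion).
S(f_1,g_4): leading monomials are coprime, so the S-polynomial reduces to 0 (Buchberger's first criterion).
S(f_2,g_4): lcm = a*b**3. S = 7/5*a*b**2*c - 12*a*b**2 - 3*a*b + 1/2*b**2 + 2*b.
  leading term a*b**2*c: subtract (-7/30*b**2*c)·f_1 from 7/5*a*b**2*c - 12*a*b**2 - 3*a*b + 1/2*b**2 + 2*b → 7/30*b**3*c - 7/25*b**2*c**2 - 12*a*b**2 + 14/5*b**2*c - 3*a*b + 1/2*b**2 + 2*b
  leading term b**3*c: subtract (-7/120*b**3)·f_3 from 7/30*b**3*c - 7/25*b**2*c**2 - 12*a*b**2 + 14/5*b**2*c - 3*a*b + 1/2*b**2 + 2*b → -7/25*b**2*c**2 - 12*a*b**2 + 14/5*b**2*c - 3*a*b + 1/2*b**2 + 2*b
  leading term b**2*c**2: subtract (7/100*b**2*c)·f_3 from -7/25*b**2*c**2 - 12*a*b**2 + 14/5*b**2*c - 3*a*b + 1/2*b**2 + 2*b → -12*a*b**2 + 14/5*b**2*c - 3*a*b + 1/2*b**2 + 2*b
  leading term a*b**2: subtract (2*b**2)·f_1 from -12*a*b**2 + 14/5*b**2*c - 3*a*b + 1/2*b**2 + 2*b → -2*b**3 + 26/5*b**2*c - 3*a*b - 47/2*b**2 + 2*b
  leading term b**3: subtract (12)·g_4 from -2*b**3 + 26/5*b**2*c - 3*a*b - 47/2*b**2 + 2*b → 26/5*b**2*c - 3*a*b + 1/2*b**2 + 6*b
  leading term b**2*c: subtract (-13/10*b**2)·f_3 from 26/5*b**2*c - 3*a*b + 1/2*b**2 + 6*b → -3*a*b + 1/2*b**2 + 6*b
  leading term a*b: subtract (1/2*b)·f_1 from -3*a*b + 1/2*b**2 + 6*b → 3/5*b*c
  leading term b*c: subtract (-3/20*b)·f_3 from 3/5*b*c → 0
  remainder 0.

S(f_3,g_4): leading monomials are coprime, so the S-polynomial reduces to 0 (Buchberger's first criterion).
Every S-polynomial of the final basis reduces to 0, so we have a Gröbner basis.
Inter-reduce: drop elements whose leading term is divisible by another's, tail-reduce, and make monic.

G = {b**3 + 12*b**2 + 2*b, a - 1/6*b - 2, c}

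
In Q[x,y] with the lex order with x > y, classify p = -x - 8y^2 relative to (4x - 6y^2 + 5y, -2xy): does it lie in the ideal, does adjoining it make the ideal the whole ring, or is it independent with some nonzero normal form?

First compute the reduced Gröbner basis of I by Buchberger's algorithm.
f_1 = 4x - 6y^2 + 5y, LT = x.
f_2 = -2xy, LT = xy.

S(f_1,f_2): lcm = xy. S = -3/2y^3 + 5/4y^2.
  leading term y^3: no divisor's leading term divides it; move -3/2y^3 to the remainder.
  leading term y^2: no divisor's leading term divides it; move 5/4y^2 to the remainder.
  remainder -3/2y^3 + 5/4y^2 ≠ 0; add h_3 = -3/2y^3 + 5/4y^2 to the basis.

The other S-polynomials (S(f_1,h_3), S(f_2,h_3)) all reduce to 0 modulo the current basis, so we have a Gröbner basis.
Inter-reduce: drop elements whose leading term is divisible by another's, tail-reduce, and make monic.
Reduced Gröbner basis: {x - 3/2y^2 + 5/4y, y^3 - 5/6y^2}.
Label its elements g_1 = x - 3/2y^2 + 5/4y, g_2 = y^3 - 5/6y^2.

Reduce p = -x - 8y^2 modulo G:
  leading term x: subtract (-1)·g_1 from -x - 8y^2 → -19/2y^2 + 5/4y
  leading term y^2: no divisor's leading term divides it; move -19/2y^2 to the remainder.
  leading term y: no divisor's leading term divides it; move 5/4y to the remainder.
  normal form = -19/2y^2 + 5/4y.
The normal form is nonzero, so p ∉ I. Since p minus its normal form lies in I, I + (p) = I + (r) where r = -19/2y^2 + 5/4y; decide whether this ideal is the whole ring.
Run Buchberger on G together with r (pairs among the g_i already reduce to 0 since G is a Gröbner basis):
g_1 = x - 3/2y^2 + 5/4y, LT = x.
g_2 = y^3 - 5/6y^2, LT = y^3.
r = -19/2y^2 + 5/4y, LT = y^2.

S(g_2,r): lcm = y^3. S = -40/57y^2.
  leading term y^2: subtract (80/1083)·r from -40/57y^2 → -100/1083y
  leading term y: no divisor's leading term divides it; move -100/1083y to the remainder.
  remainder -100/1083y ≠ 0; add m_4 = -100/1083y to the basis.

The other S-polynomials (S(g_1,g_2), S(g_1,r), S(g_1,m_4), S(g_2,m_4), S(r,m_4)) all reduce to 0 modulo the current basis, so we have a Gröbner basis.
Inter-reduce: drop elements whose leading term is divisible by another's, tail-reduce, and make monic.
Reduced Gröbner basis: {x, y}.
The reduced Gröbner basis of I + (p) is {x, y} ≠ {1}, a proper ideal, so the enlarged system stays consistent: p is independent of I, with normal form -19/2y^2 + 5/4y.

The remainder on division by a Gröbner basis is unique — it is the normal form.

-x - 8y^2 is independent of I; its normal form modulo I is -19/2y^2 + 5/4y.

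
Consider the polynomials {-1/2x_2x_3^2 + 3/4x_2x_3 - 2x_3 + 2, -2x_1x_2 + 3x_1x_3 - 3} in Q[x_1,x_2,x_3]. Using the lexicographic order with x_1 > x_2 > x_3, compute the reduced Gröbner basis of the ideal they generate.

G = {x_1x_2 - 3/2x_1x_3 + 3/2, x_1x_3^3 - 3/2x_1x_3^2 + 8/3x_1x_3 - 8/3x_1 - x_3^2 + 3/2x_3, x_2x_3^2 - 3/2x_2x_3 + 4x_3 - 4}

f_1 = -1/2x_2x_3^2 + 3/4x_2x_3 - 2x_3 + 2, LT = x_2x_3^2.
f_2 = -2x_1x_2 + 3x_1x_3 - 3, LT = x_1x_2.

S(f_1,f_2): lcm = x_1x_2x_3^2. S = -3/2x_1x_2x_3 + 3/2x_1x_3^3 + 4x_1x_3 - 4x_1 - 3/2x_3^2.
  leading term x_1x_2x_3: subtract (3/4x_3)·f_2 from -3/2x_1x_2x_3 + 3/2x_1x_3^3 + 4x_1x_3 - 4x_1 - 3/2x_3^2 → 3/2x_1x_3^3 - 9/4x_1x_3^2 + 4x_1x_3 - 4x_1 - 3/2x_3^2 + 9/4x_3
  leading term x_1x_3^3: no divisor's leading term divides it; move 3/2x_1x_3^3 to the remainder.
  leading term x_1x_3^2: no divisor's leading term divides it; move -9/4x_1x_3^2 to the remainder.
  leading term x_1x_3: no divisor's leading term divides it; move 4x_1x_3 to the remainder.
  leading term x_1: no divisor's leading term divides it; move -4x_1 to the remainder.
  leading term x_3^2: no divisor's leading term divides it; move -3/2x_3^2 to the remainder.
  leading term x_3: no divisor's leading term divides it; move 9/4x_3 to the remainder.
  remainder 3/2x_1x_3^3 - 9/4x_1x_3^2 + 4x_1x_3 - 4x_1 - 3/2x_3^2 + 9/4x_3 ≠ 0; add g_3 = 3/2x_1x_3^3 - 9/4x_1x_3^2 + 4x_1x_3 - 4x_1 - 3/2x_3^2 + 9/4x_3 to the basis.

The other S-polynomials (S(f_1,g_3), S(f_2,g_3)) all reduce to 0 modulo the current basis, so we have a Gröbner basis.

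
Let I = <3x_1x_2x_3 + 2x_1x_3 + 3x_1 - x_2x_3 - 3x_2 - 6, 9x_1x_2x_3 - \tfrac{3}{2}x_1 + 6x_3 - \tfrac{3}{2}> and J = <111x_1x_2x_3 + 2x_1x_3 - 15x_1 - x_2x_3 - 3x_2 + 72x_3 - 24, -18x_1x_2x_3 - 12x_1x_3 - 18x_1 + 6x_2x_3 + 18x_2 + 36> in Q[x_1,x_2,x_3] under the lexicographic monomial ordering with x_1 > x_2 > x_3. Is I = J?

Yes, the ideals are equal.

Since reduced Gröbner bases are canonical representatives of ideals under a given ordering, it suffices to compute and compare them.
Buchberger on the first generating set:
f_1 = 3x_1x_2x_3 + 2x_1x_3 + 3x_1 - x_2x_3 - 3x_2 - 6, LT = x_1x_2x_3.
f_2 = 9x_1x_2x_3 - \tfrac{3}{2}x_1 + 6x_3 - \tfrac{3}{2}, LT = x_1x_2x_3.

S(f_1,f_2): lcm = x_1x_2x_3. S = \tfrac{2}{3}x_1x_3 + \tfrac{7}{6}x_1 - \tfrac{1}{3}x_2x_3 - x_2 - \tfrac{2}{3}x_3 - \tfrac{11}{6}.
  reduce S modulo (f_1, f_2):
  remainder \tfrac{2}{3}x_1x_3 + \tfrac{7}{6}x_1 - \tfrac{1}{3}x_2x_3 - x_2 - \tfrac{2}{3}x_3 - \tfrac{11}{6} ≠ 0; add g_3 = \tfrac{2}{3}x_1x_3 + \tfrac{7}{6}x_1 - \tfrac{1}{3}x_2x_3 - x_2 - \tfrac{2}{3}x_3 - \tfrac{11}{6} to the basis.

S(f_1,g_3): lcm = x_1x_2x_3. S = -\tfrac{7}{4}x_1x_2 + \tfrac{2}{3}x_1x_3 + x_1 + \tfrac{1}{2}x_2^{2}x_3 + \tfrac{3}{2}x_2^{2} + \tfrac{2}{3}x_2x_3 + \tfrac{7}{4}x_2 - 2.
  reduce S modulo (f_1, f_2, g_3):
  remainder -\tfrac{7}{4}x_1x_2 - \tfrac{1}{6}x_1 + \tfrac{1}{2}x_2^{2}x_3 + \tfrac{3}{2}x_2^{2} + x_2x_3 + \tfrac{11}{4}x_2 + \tfrac{2}{3}x_3 - \tfrac{1}{6} ≠ 0; add g_4 = -\tfrac{7}{4}x_1x_2 - \tfrac{1}{6}x_1 + \tfrac{1}{2}x_2^{2}x_3 + \tfrac{3}{2}x_2^{2} + x_2x_3 + \tfrac{11}{4}x_2 + \tfrac{2}{3}x_3 - \tfrac{1}{6} to the basis.

S(f_1,g_4): lcm = x_1x_2x_3. S = \tfrac{4}{7}x_1x_3 + x_1 + \tfrac{2}{7}x_2^{2}x_3^{2} + \tfrac{6}{7}x_2^{2}x_3 + \tfrac{4}{7}x_2x_3^{2} + \tfrac{26}{21}x_2x_3 - x_2 + \tfrac{8}{21}x_3^{2} - \tfrac{2}{21}x_3 - 2.
  reduce S modulo (f_1, f_2, g_3, g_4):
  remainder \tfrac{2}{7}x_2^{2}x_3^{2} + \tfrac{6}{7}x_2^{2}x_3 + \tfrac{4}{7}x_2x_3^{2} + \tfrac{32}{21}x_2x_3 - \tfrac{1}{7}x_2 + \tfrac{8}{21}x_3^{2} + \tfrac{10}{21}x_3 - \tfrac{3}{7} ≠ 0; add g_5 = \tfrac{2}{7}x_2^{2}x_3^{2} + \tfrac{6}{7}x_2^{2}x_3 + \tfrac{4}{7}x_2x_3^{2} + \tfrac{32}{21}x_2x_3 - \tfrac{1}{7}x_2 + \tfrac{8}{21}x_3^{2} + \tfrac{10}{21}x_3 - \tfrac{3}{7} to the basis.

The other S-polynomials (S(f_2,g_3), S(f_2,g_4), S(g_3,g_4), S(f_1,g_5), S(f_2,g_5), S(g_3,g_5), S(g_4,g_5)) all reduce to 0 modulo the current basis, so we have a Gröbner basis.
Inter-reduce: drop elements whose leading term is divisible by another's, tail-reduce, and make monic.
Reduced Gröbner basis: {x_1x_2 + \tfrac{2}{21}x_1 - \tfrac{2}{7}x_2^{2}x_3 - \tfrac{6}{7}x_2^{2} - \tfrac{4}{7}x_2x_3 - \tfrac{11}{7}x_2 - \tfrac{8}{21}x_3 + \tfrac{2}{21}, x_1x_3 + \tfrac{7}{4}x_1 - \tfrac{1}{2}x_2x_3 - \tfrac{3}{2}x_2 - x_3 - \tfrac{11}{4}, x_2^{2}x_3^{2} + 3x_2^{2}x_3 + 2x_2x_3^{2} + \tfrac{16}{3}x_2x_3 - \tfrac{1}{2}x_2 + \tfrac{4}{3}x_3^{2} + \tfrac{5}{3}x_3 - \tfrac{3}{2}}.

Buchberger on the second generating set:
h_1 = 111x_1x_2x_3 + 2x_1x_3 - 15x_1 - x_2x_3 - 3x_2 + 72x_3 - 24, LT = x_1x_2x_3.
h_2 = -18x_1x_2x_3 - 12x_1x_3 - 18x_1 + 6x_2x_3 + 18x_2 + 36, LT = x_1x_2x_3.

S(h_1,h_2): lcm = x_1x_2x_3. S = -\tfrac{24}{37}x_1x_3 - \tfrac{42}{37}x_1 + \tfrac{12}{37}x_2x_3 + \tfrac{36}{37}x_2 + \tfrac{24}{37}x_3 + \tfrac{66}{37}.
  reduce S modulo (h_1, h_2):
  remainder -\tfrac{24}{37}x_1x_3 - \tfrac{42}{37}x_1 + \tfrac{12}{37}x_2x_3 + \tfrac{36}{37}x_2 + \tfrac{24}{37}x_3 + \tfrac{66}{37} ≠ 0; add k_3 = -\tfrac{24}{37}x_1x_3 - \tfrac{42}{37}x_1 + \tfrac{12}{37}x_2x_3 + \tfrac{36}{37}x_2 + \tfrac{24}{37}x_3 + \tfrac{66}{37} to the basis.

S(h_1,k_3): lcm = x_1x_2x_3. S = -\tfrac{7}{4}x_1x_2 + \tfrac{2}{111}x_1x_3 - \tfrac{5}{37}x_1 + \tfrac{1}{2}x_2^{2}x_3 + \tfrac{3}{2}x_2^{2} + \tfrac{110}{111}x_2x_3 + \tfrac{403}{148}x_2 + \tfrac{24}{37}x_3 - \tfrac{8}{37}.
  reduce S modulo (h_1, h_2, k_3):
  remainder -\tfrac{7}{4}x_1x_2 - \tfrac{1}{6}x_1 + \tfrac{1}{2}x_2^{2}x_3 + \tfrac{3}{2}x_2^{2} + x_2x_3 + \tfrac{11}{4}x_2 + \tfrac{2}{3}x_3 - \tfrac{1}{6} ≠ 0; add k_4 = -\tfrac{7}{4}x_1x_2 - \tfrac{1}{6}x_1 + \tfrac{1}{2}x_2^{2}x_3 + \tfrac{3}{2}x_2^{2} + x_2x_3 + \tfrac{11}{4}x_2 + \tfrac{2}{3}x_3 - \tfrac{1}{6} to the basis.

S(h_1,k_4): lcm = x_1x_2x_3. S = -\tfrac{20}{259}x_1x_3 - \tfrac{5}{37}x_1 + \tfrac{2}{7}x_2^{2}x_3^{2} + \tfrac{6}{7}x_2^{2}x_3 + \tfrac{4}{7}x_2x_3^{2} + \tfrac{1214}{777}x_2x_3 - \tfrac{1}{37}x_2 + \tfrac{8}{21}x_3^{2} + \tfrac{430}{777}x_3 - \tfrac{8}{37}.
  reduce S modulo (h_1, h_2, k_3, k_4):
  remainder \tfrac{2}{7}x_2^{2}x_3^{2} + \tfrac{6}{7}x_2^{2}x_3 + \tfrac{4}{7}x_2x_3^{2} + \tfrac{32}{21}x_2x_3 - \tfrac{1}{7}x_2 + \tfrac{8}{21}x_3^{2} + \tfrac{10}{21}x_3 - \tfrac{3}{7} ≠ 0; add k_5 = \tfrac{2}{7}x_2^{2}x_3^{2} + \tfrac{6}{7}x_2^{2}x_3 + \tfrac{4}{7}x_2x_3^{2} + \tfrac{32}{21}x_2x_3 - \tfrac{1}{7}x_2 + \tfrac{8}{21}x_3^{2} + \tfrac{10}{21}x_3 - \tfrac{3}{7} to the basis.

The other S-polynomials (S(h_2,k_3), S(h_2,k_4), S(k_3,k_4), S(h_1,k_5), S(h_2,k_5), S(k_3,k_5), S(k_4,k_5)) all reduce to 0 modulo the current basis, so we have a Gröbner basis.
Inter-reduce: drop elements whose leading term is divisible by another's, tail-reduce, and make monic.
Reduced Gröbner basis: {x_1x_2 + \tfrac{2}{21}x_1 - \tfrac{2}{7}x_2^{2}x_3 - \tfrac{6}{7}x_2^{2} - \tfrac{4}{7}x_2x_3 - \tfrac{11}{7}x_2 - \tfrac{8}{21}x_3 + \tfrac{2}{21}, x_1x_3 + \tfrac{7}{4}x_1 - \tfrac{1}{2}x_2x_3 - \tfrac{3}{2}x_2 - x_3 - \tfrac{11}{4}, x_2^{2}x_3^{2} + 3x_2^{2}x_3 + 2x_2x_3^{2} + \tfrac{16}{3}x_2x_3 - \tfrac{1}{2}x_2 + \tfrac{4}{3}x_3^{2} + \tfrac{5}{3}x_3 - \tfrac{3}{2}}.

The two bases agree; hence the ideals are identical.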